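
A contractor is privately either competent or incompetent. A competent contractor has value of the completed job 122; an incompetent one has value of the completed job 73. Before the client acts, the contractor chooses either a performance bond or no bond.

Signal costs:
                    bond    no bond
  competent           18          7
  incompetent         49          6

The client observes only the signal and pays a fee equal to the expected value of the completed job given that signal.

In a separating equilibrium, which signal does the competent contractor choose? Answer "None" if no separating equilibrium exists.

None

Try competent → bond, incompetent → no bond:
  Under separation the client infers type exactly: bond → competent (pays 122), no bond → incompetent (pays 73).
  Competent: bond gives 122 − 18 = 104; no bond gives 73 − 7 = 66. No deviation. ✓
  Incompetent: no bond gives 73 − 6 = 67; bond gives 122 − 49 = 73. Would deviate. ✗
Try competent → no bond, incompetent → bond:
  Under separation the client infers type exactly: no bond → competent (pays 122), bond → incompetent (pays 73).
  Competent: no bond gives 122 − 7 = 115; bond gives 73 − 18 = 55. No deviation. ✓
  Incompetent: bond gives 73 − 49 = 24; no bond gives 122 − 6 = 116. Would deviate. ✗
Neither assignment is incentive-compatible.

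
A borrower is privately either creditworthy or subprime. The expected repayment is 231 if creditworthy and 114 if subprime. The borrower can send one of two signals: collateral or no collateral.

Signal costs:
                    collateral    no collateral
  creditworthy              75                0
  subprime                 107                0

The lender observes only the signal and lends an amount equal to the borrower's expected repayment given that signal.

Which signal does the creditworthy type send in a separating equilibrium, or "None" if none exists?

None

Try creditworthy → collateral, subprime → no collateral:
  If types separate, collateral earns payment 231 and no collateral earns 114.
  Creditworthy: collateral gives 231 − 75 = 156; no collateral gives 114 − 0 = 114. No deviation. ✓
  Subprime: no collateral gives 114 − 0 = 114; collateral gives 231 − 107 = 124. Would deviate. ✗
Try creditworthy → no collateral, subprime → collateral:
  If types separate, no collateral earns payment 231 and collateral earns 114.
  Creditworthy: no collateral gives 231 − 0 = 231; collateral gives 114 − 75 = 39. No deviation. ✓
  Subprime: collateral gives 114 − 107 = 7; no collateral gives 231 − 0 = 231. Would deviate. ✗
Neither assignment is incentive-compatible.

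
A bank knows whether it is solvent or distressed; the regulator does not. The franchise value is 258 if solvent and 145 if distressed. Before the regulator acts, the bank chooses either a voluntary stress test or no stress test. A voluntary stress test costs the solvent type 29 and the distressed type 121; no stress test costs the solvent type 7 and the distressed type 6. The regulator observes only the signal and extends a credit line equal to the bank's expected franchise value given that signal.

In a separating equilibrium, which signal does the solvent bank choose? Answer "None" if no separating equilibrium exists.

stress test

Try solvent → stress test, distressed → no stress test:
  Under separation the regulator infers type exactly: stress test → solvent (pays 258), no stress test → distressed (pays 145).
  Solvent: stress test gives 258 − 29 = 229; no stress test gives 145 − 7 = 138. No deviation. ✓
  Distressed: no stress test gives 145 − 6 = 139; stress test gives 258 − 121 = 137. No deviation. ✓
Both hold — the solvent type sends stress test.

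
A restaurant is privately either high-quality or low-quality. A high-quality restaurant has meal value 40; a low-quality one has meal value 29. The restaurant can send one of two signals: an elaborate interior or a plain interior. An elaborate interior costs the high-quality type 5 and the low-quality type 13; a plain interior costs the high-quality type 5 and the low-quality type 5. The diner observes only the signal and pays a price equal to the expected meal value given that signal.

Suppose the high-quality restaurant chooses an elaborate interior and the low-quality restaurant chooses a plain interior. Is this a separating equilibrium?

No

Under separation the diner infers type exactly: elaborate interior → high-quality (pays 40), plain interior → low-quality (pays 29).
High-quality: elaborate interior gives 40 − 5 = 35; plain interior gives 29 − 5 = 24. No deviation. ✓
Low-quality: plain interior gives 29 − 5 = 24; elaborate interior gives 40 − 13 = 27. Would deviate. ✗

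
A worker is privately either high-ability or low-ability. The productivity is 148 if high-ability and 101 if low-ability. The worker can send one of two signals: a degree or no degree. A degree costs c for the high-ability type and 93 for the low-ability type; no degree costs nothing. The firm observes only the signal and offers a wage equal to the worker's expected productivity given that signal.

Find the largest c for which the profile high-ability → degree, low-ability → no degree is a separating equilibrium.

47

Under separation: degree → high-ability (pays 148); no degree → low-ability (pays 101).
Low-ability: 101 − 0 = 101 ≥ 148 − 93 = 55. Holds regardless of c. ✓
High-ability: 148 − c ≥ 101 − 0, so c ≤ 148 − 101 = 47.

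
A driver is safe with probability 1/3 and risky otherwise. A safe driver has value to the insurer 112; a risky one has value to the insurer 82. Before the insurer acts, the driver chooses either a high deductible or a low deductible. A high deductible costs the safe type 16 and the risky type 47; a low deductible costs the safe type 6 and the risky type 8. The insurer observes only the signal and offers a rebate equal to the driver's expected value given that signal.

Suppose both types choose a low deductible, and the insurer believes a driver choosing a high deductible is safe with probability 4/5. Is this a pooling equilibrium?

No

On the equilibrium path (low deductible) the insurer holds the prior 1/3 and pays 1/3·112 + 2/3·82 = 92. Off-path (high deductible) belief 4/5 gives 4/5·112 + 1/5·82 = 106.
Safe: low deductible gives 92 − 6 = 86; high deductible gives 106 − 16 = 90. Deviates. ✗
Risky: low deductible gives 92 − 8 = 84; high deductible gives 106 − 47 = 59. Stays. ✓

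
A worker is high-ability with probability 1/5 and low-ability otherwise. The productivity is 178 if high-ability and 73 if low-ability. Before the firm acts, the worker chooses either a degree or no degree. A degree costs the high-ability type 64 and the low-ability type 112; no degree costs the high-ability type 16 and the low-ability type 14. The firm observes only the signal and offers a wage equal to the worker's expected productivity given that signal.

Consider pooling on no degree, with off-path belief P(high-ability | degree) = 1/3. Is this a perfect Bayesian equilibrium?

At the pooled signal (no degree) the firm holds the prior 1/5 and pays 1/5·178 + 4/5·73 = 94. Off-path (degree) belief 1/3 gives 1/3·178 + 2/3·73 = 108.
High-ability: no degree gives 94 − 16 = 78; degree gives 108 − 64 = 44. Stays. ✓
Low-ability: no degree gives 94 − 14 = 80; degree gives 108 − 112 = -4. Stays. ✓

Yes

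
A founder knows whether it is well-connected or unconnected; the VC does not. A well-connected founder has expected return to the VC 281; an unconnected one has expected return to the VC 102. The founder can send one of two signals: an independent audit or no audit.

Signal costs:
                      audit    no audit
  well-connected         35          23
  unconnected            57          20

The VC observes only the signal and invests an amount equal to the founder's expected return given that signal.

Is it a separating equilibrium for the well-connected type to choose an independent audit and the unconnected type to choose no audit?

If types separate, audit earns payment 281 and no audit earns 102.
Well-connected: audit gives 281 − 35 = 246; no audit gives 102 − 23 = 79. No deviation. ✓
Unconnected: no audit gives 102 − 20 = 82; audit gives 281 − 57 = 224. Would deviate. ✗

No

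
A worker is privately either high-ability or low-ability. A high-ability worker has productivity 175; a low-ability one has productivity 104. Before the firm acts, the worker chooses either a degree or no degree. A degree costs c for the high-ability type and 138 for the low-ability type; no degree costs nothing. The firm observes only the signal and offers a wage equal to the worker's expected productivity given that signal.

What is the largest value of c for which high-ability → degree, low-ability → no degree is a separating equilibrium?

Under separation: degree → high-ability (pays 175); no degree → low-ability (pays 104).
Low-ability: 104 − 0 = 104 ≥ 175 − 138 = 37. Holds regardless of c. ✓
High-ability: 175 − c ≥ 104 − 0, so c ≤ 175 − 104 = 71.

71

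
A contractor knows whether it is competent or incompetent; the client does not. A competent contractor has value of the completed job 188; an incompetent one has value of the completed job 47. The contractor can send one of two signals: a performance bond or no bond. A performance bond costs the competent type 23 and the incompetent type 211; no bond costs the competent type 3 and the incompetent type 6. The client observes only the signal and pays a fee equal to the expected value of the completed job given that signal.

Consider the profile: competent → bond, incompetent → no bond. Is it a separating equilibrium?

Yes

If types separate, bond earns payment 188 and no bond earns 47.
Competent: bond gives 188 − 23 = 165; no bond gives 47 − 3 = 44. No deviation. ✓
Incompetent: no bond gives 47 − 6 = 41; bond gives 188 − 211 = -23. No deviation. ✓
Neither type gains from mimicking the other.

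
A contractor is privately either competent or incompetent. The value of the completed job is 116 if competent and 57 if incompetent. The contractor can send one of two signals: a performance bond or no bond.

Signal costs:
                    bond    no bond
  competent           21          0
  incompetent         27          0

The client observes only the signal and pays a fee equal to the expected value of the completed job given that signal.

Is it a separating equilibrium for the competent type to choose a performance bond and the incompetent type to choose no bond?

No

If types separate, bond earns payment 116 and no bond earns 57.
Competent: bond gives 116 − 21 = 95; no bond gives 57 − 0 = 57. No deviation. ✓
Incompetent: no bond gives 57 − 0 = 57; bond gives 116 − 27 = 89. Would deviate. ✗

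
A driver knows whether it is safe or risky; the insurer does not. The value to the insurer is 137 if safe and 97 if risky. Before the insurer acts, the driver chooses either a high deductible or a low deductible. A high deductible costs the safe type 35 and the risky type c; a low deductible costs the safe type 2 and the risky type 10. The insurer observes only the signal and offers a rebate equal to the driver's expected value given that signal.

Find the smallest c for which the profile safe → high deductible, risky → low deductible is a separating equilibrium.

50

Under separation: high deductible → safe (pays 137); low deductible → risky (pays 97).
Safe: 137 − 35 = 102 ≥ 97 − 2 = 95. Holds regardless of c. ✓
Risky: 97 − 10 ≥ 137 − c, so c ≥ 137 − 87 = 50.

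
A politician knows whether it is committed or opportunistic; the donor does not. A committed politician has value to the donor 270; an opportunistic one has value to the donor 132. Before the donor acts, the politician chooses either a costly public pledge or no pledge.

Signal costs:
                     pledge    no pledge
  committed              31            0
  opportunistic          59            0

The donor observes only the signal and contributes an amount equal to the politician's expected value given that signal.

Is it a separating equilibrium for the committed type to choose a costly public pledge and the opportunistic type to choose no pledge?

No

If types separate, pledge earns payment 270 and no pledge earns 132.
Committed: pledge gives 270 − 31 = 239; no pledge gives 132 − 0 = 132. No deviation. ✓
Opportunistic: no pledge gives 132 − 0 = 132; pledge gives 270 − 59 = 211. Would deviate. ✗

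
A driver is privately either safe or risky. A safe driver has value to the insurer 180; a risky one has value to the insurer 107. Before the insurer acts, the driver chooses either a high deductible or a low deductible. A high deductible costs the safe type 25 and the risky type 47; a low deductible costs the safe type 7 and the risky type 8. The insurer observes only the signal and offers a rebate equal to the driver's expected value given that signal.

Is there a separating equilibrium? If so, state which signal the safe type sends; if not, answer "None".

None

Try safe → high deductible, risky → low deductible:
  Under separation the insurer infers type exactly: high deductible → safe (pays 180), low deductible → risky (pays 107).
  Safe: high deductible gives 180 − 25 = 155; low deductible gives 107 − 7 = 100. No deviation. ✓
  Risky: low deductible gives 107 − 8 = 99; high deductible gives 180 − 47 = 133. Would deviate. ✗
Try safe → low deductible, risky → high deductible:
  Under separation the insurer infers type exactly: low deductible → safe (pays 180), high deductible → risky (pays 107).
  Safe: low deductible gives 180 − 7 = 173; high deductible gives 107 − 25 = 82. No deviation. ✓
  Risky: high deductible gives 107 − 47 = 60; low deductible gives 180 − 8 = 172. Would deviate. ✗
Neither assignment is incentive-compatible.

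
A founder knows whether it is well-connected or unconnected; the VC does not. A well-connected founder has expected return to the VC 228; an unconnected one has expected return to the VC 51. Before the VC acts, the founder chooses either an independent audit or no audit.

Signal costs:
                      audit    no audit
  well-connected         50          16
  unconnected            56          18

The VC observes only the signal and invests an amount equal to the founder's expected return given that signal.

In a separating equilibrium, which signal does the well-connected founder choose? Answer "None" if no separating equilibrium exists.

None

Try well-connected → audit, unconnected → no audit:
  Under separation the VC infers type exactly: audit → well-connected (pays 228), no audit → unconnected (pays 51).
  Well-connected: audit gives 228 − 50 = 178; no audit gives 51 − 16 = 35. No deviation. ✓
  Unconnected: no audit gives 51 − 18 = 33; audit gives 228 − 56 = 172. Would deviate. ✗
Try well-connected → no audit, unconnected → audit:
  Under separation the VC infers type exactly: no audit → well-connected (pays 228), audit → unconnected (pays 51).
  Well-connected: no audit gives 228 − 16 = 212; audit gives 51 − 50 = 1. No deviation. ✓
  Unconnected: audit gives 51 − 56 = -5; no audit gives 228 − 18 = 210. Would deviate. ✗
Neither assignment is incentive-compatible.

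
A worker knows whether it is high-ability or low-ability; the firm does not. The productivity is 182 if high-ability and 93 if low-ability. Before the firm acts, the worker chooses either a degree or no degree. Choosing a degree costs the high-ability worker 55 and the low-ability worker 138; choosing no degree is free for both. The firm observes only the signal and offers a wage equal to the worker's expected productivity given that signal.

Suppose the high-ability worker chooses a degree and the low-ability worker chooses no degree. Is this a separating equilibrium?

Yes

If types separate, degree earns payment 182 and no degree earns 93.
High-ability: degree gives 182 − 55 = 127; no degree gives 93 − 0 = 93. No deviation. ✓
Low-ability: no degree gives 93 − 0 = 93; degree gives 182 − 138 = 44. No deviation. ✓
Both incentive constraints hold.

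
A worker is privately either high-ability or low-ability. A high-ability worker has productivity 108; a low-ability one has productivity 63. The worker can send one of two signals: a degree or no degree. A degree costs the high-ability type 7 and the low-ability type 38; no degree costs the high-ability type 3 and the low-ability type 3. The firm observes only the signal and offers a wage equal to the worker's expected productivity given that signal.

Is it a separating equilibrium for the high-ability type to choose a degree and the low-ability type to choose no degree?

No

If types separate, degree earns payment 108 and no degree earns 63.
High-ability: degree gives 108 − 7 = 101; no degree gives 63 − 3 = 60. No deviation. ✓
Low-ability: no degree gives 63 − 3 = 60; degree gives 108 − 38 = 70. Would deviate. ✗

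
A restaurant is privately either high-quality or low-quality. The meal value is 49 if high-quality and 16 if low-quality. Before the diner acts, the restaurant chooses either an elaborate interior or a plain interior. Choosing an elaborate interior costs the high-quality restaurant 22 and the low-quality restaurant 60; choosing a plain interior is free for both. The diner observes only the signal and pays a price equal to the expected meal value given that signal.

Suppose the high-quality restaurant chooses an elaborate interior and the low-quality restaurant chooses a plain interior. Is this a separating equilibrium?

Yes

If types separate, elaborate interior earns payment 49 and plain interior earns 16.
High-quality: elaborate interior gives 49 − 22 = 27; plain interior gives 16 − 0 = 16. No deviation. ✓
Low-quality: plain interior gives 16 − 0 = 16; elaborate interior gives 49 − 60 = -11. No deviation. ✓
Neither type gains from mimicking the other.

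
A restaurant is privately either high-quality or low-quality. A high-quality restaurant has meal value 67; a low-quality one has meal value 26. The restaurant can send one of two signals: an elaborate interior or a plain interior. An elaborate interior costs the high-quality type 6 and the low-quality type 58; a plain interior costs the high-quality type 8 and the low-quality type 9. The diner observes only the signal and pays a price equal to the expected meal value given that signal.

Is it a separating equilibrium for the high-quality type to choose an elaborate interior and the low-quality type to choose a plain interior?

If types separate, elaborate interior earns payment 67 and plain interior earns 26.
High-quality: elaborate interior gives 67 − 6 = 61; plain interior gives 26 − 8 = 18. No deviation. ✓
Low-quality: plain interior gives 26 − 9 = 17; elaborate interior gives 67 − 58 = 9. No deviation. ✓
Neither type gains from mimicking the other.

Yes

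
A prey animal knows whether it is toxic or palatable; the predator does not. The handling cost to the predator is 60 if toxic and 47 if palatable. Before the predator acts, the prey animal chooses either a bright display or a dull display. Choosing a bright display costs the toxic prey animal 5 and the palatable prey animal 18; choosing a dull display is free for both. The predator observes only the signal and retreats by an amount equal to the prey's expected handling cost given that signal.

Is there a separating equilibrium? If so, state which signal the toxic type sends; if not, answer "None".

Try toxic → bright display, palatable → dull display:
  If types separate, bright display earns payment 60 and dull display earns 47.
  Toxic: bright display gives 60 − 5 = 55; dull display gives 47 − 0 = 47. No deviation. ✓
  Palatable: dull display gives 47 − 0 = 47; bright display gives 60 − 18 = 42. No deviation. ✓
Both hold — the toxic type sends bright display.

bright display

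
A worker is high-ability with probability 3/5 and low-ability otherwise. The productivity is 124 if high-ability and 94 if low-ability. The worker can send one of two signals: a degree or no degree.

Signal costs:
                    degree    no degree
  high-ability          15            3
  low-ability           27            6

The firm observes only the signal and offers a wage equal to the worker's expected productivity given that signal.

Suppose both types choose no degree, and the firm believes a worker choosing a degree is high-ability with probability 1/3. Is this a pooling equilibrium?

Yes

At the pooled signal (no degree) the firm holds the prior 3/5 and pays 3/5·124 + 2/5·94 = 112. Off-path (degree) belief 1/3 gives 1/3·124 + 2/3·94 = 104.
High-ability: no degree gives 112 − 3 = 109; degree gives 104 − 15 = 89. Stays. ✓
Low-ability: no degree gives 112 − 6 = 106; degree gives 104 − 27 = 77. Stays. ✓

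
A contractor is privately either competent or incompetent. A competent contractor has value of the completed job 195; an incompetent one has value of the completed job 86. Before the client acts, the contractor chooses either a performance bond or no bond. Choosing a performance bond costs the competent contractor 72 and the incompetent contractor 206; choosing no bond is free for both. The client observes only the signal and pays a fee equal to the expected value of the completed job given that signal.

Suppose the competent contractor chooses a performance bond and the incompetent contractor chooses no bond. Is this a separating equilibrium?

Under separation the client infers type exactly: bond → competent (pays 195), no bond → incompetent (pays 86).
Competent: bond gives 195 − 72 = 123; no bond gives 86 − 0 = 86. No deviation. ✓
Incompetent: no bond gives 86 − 0 = 86; bond gives 195 − 206 = -11. No deviation. ✓
Neither type gains from mimicking the other.

Yes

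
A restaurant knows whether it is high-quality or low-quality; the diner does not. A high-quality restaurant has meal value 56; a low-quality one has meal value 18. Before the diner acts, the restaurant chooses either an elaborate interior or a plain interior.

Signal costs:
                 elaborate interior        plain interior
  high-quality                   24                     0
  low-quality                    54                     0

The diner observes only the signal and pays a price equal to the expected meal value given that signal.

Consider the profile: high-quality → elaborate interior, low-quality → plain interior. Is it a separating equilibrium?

Under separation the diner infers type exactly: elaborate interior → high-quality (pays 56), plain interior → low-quality (pays 18).
High-quality: elaborate interior gives 56 − 24 = 32; plain interior gives 18 − 0 = 18. No deviation. ✓
Low-quality: plain interior gives 18 − 0 = 18; elaborate interior gives 56 − 54 = 2. No deviation. ✓
Neither type gains from mimicking the other.

Yes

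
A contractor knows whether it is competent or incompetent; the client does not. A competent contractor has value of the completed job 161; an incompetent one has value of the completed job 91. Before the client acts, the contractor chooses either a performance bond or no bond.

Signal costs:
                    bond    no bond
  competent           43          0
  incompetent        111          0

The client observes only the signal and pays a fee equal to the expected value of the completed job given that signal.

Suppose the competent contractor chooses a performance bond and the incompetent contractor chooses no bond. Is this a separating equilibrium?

If types separate, bond earns payment 161 and no bond earns 91.
Competent: bond gives 161 − 43 = 118; no bond gives 91 − 0 = 91. No deviation. ✓
Incompetent: no bond gives 91 − 0 = 91; bond gives 161 − 111 = 50. No deviation. ✓
Neither type gains from mimicking the other.

Yes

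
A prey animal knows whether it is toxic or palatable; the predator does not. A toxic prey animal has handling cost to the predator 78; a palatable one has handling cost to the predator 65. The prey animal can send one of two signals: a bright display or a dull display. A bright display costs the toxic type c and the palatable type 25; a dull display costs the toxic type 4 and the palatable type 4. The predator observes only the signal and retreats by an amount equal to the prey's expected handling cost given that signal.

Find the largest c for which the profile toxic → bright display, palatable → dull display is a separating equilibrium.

17

Under separation: bright display → toxic (pays 78); dull display → palatable (pays 65).
Palatable: 65 − 4 = 61 ≥ 78 − 25 = 53. Holds regardless of c. ✓
Toxic: 78 − c ≥ 65 − 4, so c ≤ 78 − 61 = 17.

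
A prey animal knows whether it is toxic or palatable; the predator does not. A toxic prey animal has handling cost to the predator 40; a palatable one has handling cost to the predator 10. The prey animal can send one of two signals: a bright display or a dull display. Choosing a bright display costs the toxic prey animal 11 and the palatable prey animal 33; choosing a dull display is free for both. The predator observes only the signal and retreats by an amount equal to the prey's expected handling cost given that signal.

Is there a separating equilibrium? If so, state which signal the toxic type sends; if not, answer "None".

bright display

Try toxic → bright display, palatable → dull display:
  Under separation the predator infers type exactly: bright display → toxic (pays 40), dull display → palatable (pays 10).
  Toxic: bright display gives 40 − 11 = 29; dull display gives 10 − 0 = 10. No deviation. ✓
  Palatable: dull display gives 10 − 0 = 10; bright display gives 40 − 33 = 7. No deviation. ✓
Both hold — the toxic type sends bright display.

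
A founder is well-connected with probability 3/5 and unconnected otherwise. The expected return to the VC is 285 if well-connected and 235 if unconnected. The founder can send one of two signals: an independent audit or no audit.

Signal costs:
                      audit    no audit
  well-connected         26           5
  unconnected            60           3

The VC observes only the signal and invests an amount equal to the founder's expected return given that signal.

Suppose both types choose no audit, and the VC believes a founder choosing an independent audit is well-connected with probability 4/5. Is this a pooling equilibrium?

At the pooled signal (no audit) the VC holds the prior 3/5 and pays 3/5·285 + 2/5·235 = 265. Off-path (audit) belief 4/5 gives 4/5·285 + 1/5·235 = 275.
Well-connected: no audit gives 265 − 5 = 260; audit gives 275 − 26 = 249. Stays. ✓
Unconnected: no audit gives 265 − 3 = 262; audit gives 275 − 60 = 215. Stays. ✓

Yes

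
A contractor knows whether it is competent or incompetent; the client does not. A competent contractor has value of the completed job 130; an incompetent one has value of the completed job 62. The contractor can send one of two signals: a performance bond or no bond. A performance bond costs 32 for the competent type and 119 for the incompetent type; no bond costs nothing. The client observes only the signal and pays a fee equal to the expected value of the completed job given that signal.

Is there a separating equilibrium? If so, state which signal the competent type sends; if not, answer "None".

Try competent → bond, incompetent → no bond:
  Under separation the client infers type exactly: bond → competent (pays 130), no bond → incompetent (pays 62).
  Competent: bond gives 130 − 32 = 98; no bond gives 62 − 0 = 62. No deviation. ✓
  Incompetent: no bond gives 62 − 0 = 62; bond gives 130 − 119 = 11. No deviation. ✓
Both hold — the competent type sends bond.

bond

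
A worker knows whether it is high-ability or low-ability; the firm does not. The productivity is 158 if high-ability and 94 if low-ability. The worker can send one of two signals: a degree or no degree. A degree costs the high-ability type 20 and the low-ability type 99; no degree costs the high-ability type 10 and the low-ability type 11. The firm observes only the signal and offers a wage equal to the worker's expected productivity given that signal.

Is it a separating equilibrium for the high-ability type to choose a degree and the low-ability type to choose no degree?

Yes

Under separation the firm infers type exactly: degree → high-ability (pays 158), no degree → low-ability (pays 94).
High-ability: degree gives 158 − 20 = 138; no degree gives 94 − 10 = 84. No deviation. ✓
Low-ability: no degree gives 94 − 11 = 83; degree gives 158 − 99 = 59. No deviation. ✓
Neither type gains from mimicking the other.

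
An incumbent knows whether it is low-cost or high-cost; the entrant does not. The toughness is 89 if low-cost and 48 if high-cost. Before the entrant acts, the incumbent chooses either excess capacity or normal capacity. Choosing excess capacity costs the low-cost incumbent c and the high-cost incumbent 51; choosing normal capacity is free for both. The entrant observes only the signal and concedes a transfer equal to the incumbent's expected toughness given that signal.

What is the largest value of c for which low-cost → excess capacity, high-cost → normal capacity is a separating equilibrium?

41

Under separation: excess capacity → low-cost (pays 89); normal capacity → high-cost (pays 48).
High-cost: 48 − 0 = 48 ≥ 89 − 51 = 38. Holds regardless of c. ✓
Low-cost: 89 − c ≥ 48 − 0, so c ≤ 89 − 48 = 41.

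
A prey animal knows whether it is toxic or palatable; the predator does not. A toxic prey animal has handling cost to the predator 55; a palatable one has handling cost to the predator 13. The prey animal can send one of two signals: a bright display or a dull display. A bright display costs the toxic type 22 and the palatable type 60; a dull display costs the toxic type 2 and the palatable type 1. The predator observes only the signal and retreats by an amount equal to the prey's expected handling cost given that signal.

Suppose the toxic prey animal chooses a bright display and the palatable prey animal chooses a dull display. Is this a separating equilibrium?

If types separate, bright display earns payment 55 and dull display earns 13.
Toxic: bright display gives 55 − 22 = 33; dull display gives 13 − 2 = 11. No deviation. ✓
Palatable: dull display gives 13 − 1 = 12; bright display gives 55 − 60 = -5. No deviation. ✓
Both incentive constraints hold.

Yes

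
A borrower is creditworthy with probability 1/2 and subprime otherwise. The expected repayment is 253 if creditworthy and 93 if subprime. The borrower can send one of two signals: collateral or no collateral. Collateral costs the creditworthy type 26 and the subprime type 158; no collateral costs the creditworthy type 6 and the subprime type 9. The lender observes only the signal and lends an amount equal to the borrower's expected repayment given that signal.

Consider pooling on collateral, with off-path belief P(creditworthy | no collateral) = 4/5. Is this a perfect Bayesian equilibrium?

At the pooled signal (collateral) the lender holds the prior 1/2 and pays 1/2·253 + 1/2·93 = 173. Off-path (no collateral) belief 4/5 gives 4/5·253 + 1/5·93 = 221.
Creditworthy: collateral gives 173 − 26 = 147; no collateral gives 221 − 6 = 215. Deviates. ✗
Subprime: collateral gives 173 − 158 = 15; no collateral gives 221 − 9 = 212. Deviates. ✗

No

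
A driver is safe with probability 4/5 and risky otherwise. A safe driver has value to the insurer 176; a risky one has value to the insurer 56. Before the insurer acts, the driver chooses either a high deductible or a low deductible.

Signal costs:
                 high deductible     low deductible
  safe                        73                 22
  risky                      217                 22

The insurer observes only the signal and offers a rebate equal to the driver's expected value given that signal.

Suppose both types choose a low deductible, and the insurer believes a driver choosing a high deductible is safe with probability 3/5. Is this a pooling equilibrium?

Yes

On the equilibrium path (low deductible) the insurer holds the prior 4/5 and pays 4/5·176 + 1/5·56 = 152. Off-path (high deductible) belief 3/5 gives 3/5·176 + 2/5·56 = 128.
Safe: low deductible gives 152 − 22 = 130; high deductible gives 128 − 73 = 55. Stays. ✓
Risky: low deductible gives 152 − 22 = 130; high deductible gives 128 − 217 = -89. Stays. ✓
Beliefs are Bayes-consistent on-path and both types best-respond.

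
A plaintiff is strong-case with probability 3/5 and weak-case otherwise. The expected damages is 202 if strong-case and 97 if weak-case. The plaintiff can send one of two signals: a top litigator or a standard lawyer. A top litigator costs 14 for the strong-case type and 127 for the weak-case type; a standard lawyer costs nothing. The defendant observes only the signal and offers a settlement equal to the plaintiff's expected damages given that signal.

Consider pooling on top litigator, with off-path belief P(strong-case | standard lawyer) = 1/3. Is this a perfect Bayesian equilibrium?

No

On the equilibrium path (top litigator) the defendant holds the prior 3/5 and pays 3/5·202 + 2/5·97 = 160. Off-path (standard lawyer) belief 1/3 gives 1/3·202 + 2/3·97 = 132.
Strong-case: top litigator gives 160 − 14 = 146; standard lawyer gives 132 − 0 = 132. Stays. ✓
Weak-case: top litigator gives 160 − 127 = 33; standard lawyer gives 132 − 0 = 132. Deviates. ✗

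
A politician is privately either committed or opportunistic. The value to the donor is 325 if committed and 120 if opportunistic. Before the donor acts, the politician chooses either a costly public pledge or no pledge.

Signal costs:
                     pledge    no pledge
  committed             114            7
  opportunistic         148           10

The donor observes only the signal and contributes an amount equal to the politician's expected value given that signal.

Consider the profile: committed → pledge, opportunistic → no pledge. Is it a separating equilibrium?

No

Under separation the donor infers type exactly: pledge → committed (pays 325), no pledge → opportunistic (pays 120).
Committed: pledge gives 325 − 114 = 211; no pledge gives 120 − 7 = 113. No deviation. ✓
Opportunistic: no pledge gives 120 − 10 = 110; pledge gives 325 − 148 = 177. Would deviate. ✗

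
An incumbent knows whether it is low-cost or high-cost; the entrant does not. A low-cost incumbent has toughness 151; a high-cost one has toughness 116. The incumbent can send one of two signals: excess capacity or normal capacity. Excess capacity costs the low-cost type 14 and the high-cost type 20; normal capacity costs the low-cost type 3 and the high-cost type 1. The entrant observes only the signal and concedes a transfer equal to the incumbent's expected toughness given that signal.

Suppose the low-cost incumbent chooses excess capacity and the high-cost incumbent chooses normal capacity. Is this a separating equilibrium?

No

If types separate, excess capacity earns payment 151 and normal capacity earns 116.
Low-cost: excess capacity gives 151 − 14 = 137; normal capacity gives 116 − 3 = 113. No deviation. ✓
High-cost: normal capacity gives 116 − 1 = 115; excess capacity gives 151 − 20 = 131. Would deviate. ✗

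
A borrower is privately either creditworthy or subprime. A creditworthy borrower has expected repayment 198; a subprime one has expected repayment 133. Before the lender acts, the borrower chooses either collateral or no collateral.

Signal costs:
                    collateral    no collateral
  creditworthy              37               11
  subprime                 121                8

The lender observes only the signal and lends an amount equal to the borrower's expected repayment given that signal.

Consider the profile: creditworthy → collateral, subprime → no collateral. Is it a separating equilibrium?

Yes

If types separate, collateral earns payment 198 and no collateral earns 133.
Creditworthy: collateral gives 198 − 37 = 161; no collateral gives 133 − 11 = 122. No deviation. ✓
Subprime: no collateral gives 133 − 8 = 125; collateral gives 198 − 121 = 77. No deviation. ✓
Neither type gains from mimicking the other.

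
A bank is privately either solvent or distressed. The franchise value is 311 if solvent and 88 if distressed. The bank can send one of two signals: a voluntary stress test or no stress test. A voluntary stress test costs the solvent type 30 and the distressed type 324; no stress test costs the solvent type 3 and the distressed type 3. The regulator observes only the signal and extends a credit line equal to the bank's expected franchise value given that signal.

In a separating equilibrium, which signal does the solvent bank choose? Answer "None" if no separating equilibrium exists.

stress test

Try solvent → stress test, distressed → no stress test:
  If types separate, stress test earns payment 311 and no stress test earns 88.
  Solvent: stress test gives 311 − 30 = 281; no stress test gives 88 − 3 = 85. No deviation. ✓
  Distressed: no stress test gives 88 − 3 = 85; stress test gives 311 − 324 = -13. No deviation. ✓
Both hold — the solvent type sends stress test.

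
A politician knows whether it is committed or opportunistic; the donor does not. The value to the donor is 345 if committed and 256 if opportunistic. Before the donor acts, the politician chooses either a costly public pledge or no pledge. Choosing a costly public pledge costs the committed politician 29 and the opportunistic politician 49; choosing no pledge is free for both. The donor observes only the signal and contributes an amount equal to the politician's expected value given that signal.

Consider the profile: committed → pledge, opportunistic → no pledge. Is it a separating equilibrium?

No

Under separation the donor infers type exactly: pledge → committed (pays 345), no pledge → opportunistic (pays 256).
Committed: pledge gives 345 − 29 = 316; no pledge gives 256 − 0 = 256. No deviation. ✓
Opportunistic: no pledge gives 256 − 0 = 256; pledge gives 345 − 49 = 296. Would deviate. ✗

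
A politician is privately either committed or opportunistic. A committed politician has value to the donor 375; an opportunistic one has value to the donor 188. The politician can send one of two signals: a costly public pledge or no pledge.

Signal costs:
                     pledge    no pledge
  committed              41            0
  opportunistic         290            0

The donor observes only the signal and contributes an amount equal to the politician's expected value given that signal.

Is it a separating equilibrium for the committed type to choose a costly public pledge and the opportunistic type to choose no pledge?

Under separation the donor infers type exactly: pledge → committed (pays 375), no pledge → opportunistic (pays 188).
Committed: pledge gives 375 − 41 = 334; no pledge gives 188 − 0 = 188. No deviation. ✓
Opportunistic: no pledge gives 188 − 0 = 188; pledge gives 375 − 290 = 85. No deviation. ✓
Both incentive constraints hold.

Yes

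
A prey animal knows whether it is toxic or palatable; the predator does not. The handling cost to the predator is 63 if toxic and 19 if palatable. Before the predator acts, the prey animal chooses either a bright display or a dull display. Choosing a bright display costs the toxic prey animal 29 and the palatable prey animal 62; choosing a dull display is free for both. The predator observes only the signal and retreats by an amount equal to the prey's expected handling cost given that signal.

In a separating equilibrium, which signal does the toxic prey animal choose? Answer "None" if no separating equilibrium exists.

bright display

Try toxic → bright display, palatable → dull display:
  Under separation the predator infers type exactly: bright display → toxic (pays 63), dull display → palatable (pays 19).
  Toxic: bright display gives 63 − 29 = 34; dull display gives 19 − 0 = 19. No deviation. ✓
  Palatable: dull display gives 19 − 0 = 19; bright display gives 63 − 62 = 1. No deviation. ✓
Both hold — the toxic type sends bright display.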